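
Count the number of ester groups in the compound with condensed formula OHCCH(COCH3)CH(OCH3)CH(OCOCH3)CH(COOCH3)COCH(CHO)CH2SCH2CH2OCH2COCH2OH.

Reading the structure from left to right:
  OHC: terminal –CHO: carbonyl C bonded to H and C → aldehyde.
  CH(COCH3): pendant –COCH3: carbonyl C bonded to two carbons → ketone.
  CH(OCH3): pendant –OCH3: C–O–C with sp³ C, no adjacent C=O → ether.
  CH(OCOCH3): pendant –OC(=O)CH3: an acyloxy group → ester.
  CH(COOCH3): pendant –COOCH3: carbonyl C bonded to C and –OCH3 → ester.
  CO: –C(=O)– with carbon on both sides → ketone.
  CH(CHO): pendant –CHO: carbonyl C bonded to C and H → aldehyde.
  CH2SCH2: C–S–C linkage → sulfide (thioether).
  CH2OCH2: C–O–C with sp³ carbons on both sides and no adjacent C=O → ether.
  CO: –C(=O)– with carbon on both sides → ketone.
  CH2OH: –OH on an sp³ carbon → alcohol.
Ester appears at: CH(OCOCH3), CH(COOCH3) → 2.

2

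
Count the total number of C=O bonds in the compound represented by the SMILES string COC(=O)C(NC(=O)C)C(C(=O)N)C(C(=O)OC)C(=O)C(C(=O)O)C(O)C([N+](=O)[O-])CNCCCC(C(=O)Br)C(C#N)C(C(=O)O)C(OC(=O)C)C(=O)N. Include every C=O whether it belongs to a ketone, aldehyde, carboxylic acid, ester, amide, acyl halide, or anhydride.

CH3OOC: ester, 1 C=O (running total 1).
CH(NHCOCH3): amide, 1 C=O (running total 2).
CH(CONH2): amide, 1 C=O (running total 3).
CH(COOCH3): ester, 1 C=O (running total 4).
CO: ketone, 1 C=O (running total 5).
CH(COOH): carboxylic acid, 1 C=O (running total 6).
CH(COBr): acyl halide, 1 C=O (running total 7).
CH(COOH): carboxylic acid, 1 C=O (running total 8).
CH(OCOCH3): ester, 1 C=O (running total 9).
CONH2: amide, 1 C=O (running total 10).

10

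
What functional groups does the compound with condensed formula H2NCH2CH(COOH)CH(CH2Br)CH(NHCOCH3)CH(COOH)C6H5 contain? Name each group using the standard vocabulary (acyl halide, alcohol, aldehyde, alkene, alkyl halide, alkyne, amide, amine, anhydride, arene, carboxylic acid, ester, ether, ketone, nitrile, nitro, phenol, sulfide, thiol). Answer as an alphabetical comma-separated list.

alkyl halide, amide, amine, arene, carboxylic acid

–NH2 on an sp³ carbon with no adjacent C=O → amine.
pendant –COOH: carbonyl C bonded to C and –OH → carboxylic acid.
pendant –CH2X: halogen on sp³ carbon → alkyl halide.
pendant –NHC(=O)CH3: N bonded to a carbonyl → amide (not amine).
pendant –COOH: carbonyl C bonded to C and –OH → carboxylic acid.
–C6H5 phenyl ring → arene.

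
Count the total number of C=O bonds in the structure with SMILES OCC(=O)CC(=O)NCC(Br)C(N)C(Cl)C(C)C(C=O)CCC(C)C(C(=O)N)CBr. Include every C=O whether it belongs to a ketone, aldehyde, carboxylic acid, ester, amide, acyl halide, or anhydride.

4

CO: ketone, 1 C=O (running total 1).
CH2CONHCH2: amide, 1 C=O (running total 2).
CH(CHO): aldehyde, 1 C=O (running total 3).
CH(CONH2): amide, 1 C=O (running total 4).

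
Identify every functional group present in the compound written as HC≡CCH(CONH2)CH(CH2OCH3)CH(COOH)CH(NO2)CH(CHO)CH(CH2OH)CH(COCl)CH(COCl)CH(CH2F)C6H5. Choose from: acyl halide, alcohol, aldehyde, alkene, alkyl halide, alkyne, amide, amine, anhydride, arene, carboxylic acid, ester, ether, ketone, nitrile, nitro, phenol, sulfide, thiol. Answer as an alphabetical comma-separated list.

Reading the structure from left to right:
  HC≡C: C≡C triple bond → alkyne.
  CH(CONH2): pendant –CONH2: carbonyl C bonded to C and N → amide.
  CH(CH2OCH3): pendant –CH2OCH3: C–O–C linkage → ether.
  CH(COOH): pendant –COOH: carbonyl C bonded to C and –OH → carboxylic acid.
  CH(NO2): –NO2 on an sp³ carbon → nitro (the N=O is not a carbonyl).
  CH(CHO): pendant –CHO: carbonyl C bonded to C and H → aldehyde.
  CH(CH2OH): pendant –CH2OH on an sp³ backbone C → alcohol.
  CH(COCl): pendant –C(=O)X: carbonyl C bonded to C and halogen → acyl halide.
  CH(COCl): pendant –C(=O)X: carbonyl C bonded to C and halogen → acyl halide.
  CH(CH2F): pendant –CH2X: halogen on sp³ carbon → alkyl halide.
  C6H5: –C6H5 phenyl ring → arene.

acyl halide, alcohol, aldehyde, alkyl halide, alkyne, amide, arene, carboxylic acid, ether, nitro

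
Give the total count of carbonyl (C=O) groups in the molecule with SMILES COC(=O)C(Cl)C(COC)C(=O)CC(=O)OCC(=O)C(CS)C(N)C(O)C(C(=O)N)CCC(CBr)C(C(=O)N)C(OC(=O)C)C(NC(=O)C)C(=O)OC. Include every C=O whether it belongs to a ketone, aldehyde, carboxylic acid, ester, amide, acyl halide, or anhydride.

CH3OOC: ester, 1 C=O (running total 1).
CO: ketone, 1 C=O (running total 2).
CH2COOCH2: ester, 1 C=O (running total 3).
CO: ketone, 1 C=O (running total 4).
CH(CONH2): amide, 1 C=O (running total 5).
CH(CONH2): amide, 1 C=O (running total 6).
CH(OCOCH3): ester, 1 C=O (running total 7).
CH(NHCOCH3): amide, 1 C=O (running total 8).
COOCH3: ester, 1 C=O (running total 9).

9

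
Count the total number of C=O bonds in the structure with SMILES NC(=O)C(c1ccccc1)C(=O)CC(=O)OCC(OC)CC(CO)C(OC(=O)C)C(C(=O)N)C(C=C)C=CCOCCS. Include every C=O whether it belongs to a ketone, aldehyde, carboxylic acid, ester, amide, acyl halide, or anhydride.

5

H2NCO: amide, 1 C=O (running total 1).
CO: ketone, 1 C=O (running total 2).
CH2COOCH2: ester, 1 C=O (running total 3).
CH(OCOCH3): ester, 1 C=O (running total 4).
CH(CONH2): amide, 1 C=O (running total 5).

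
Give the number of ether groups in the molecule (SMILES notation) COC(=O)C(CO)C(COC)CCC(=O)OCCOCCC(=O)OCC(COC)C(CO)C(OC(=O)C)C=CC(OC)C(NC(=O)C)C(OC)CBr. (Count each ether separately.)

Taking each segment in turn:
  CH3OOC: CH3O–C(=O)–: carbonyl C bonded to C and to –OCH3 → ester (not ketone + ether).
  CH(CH2OH): pendant –CH2OH on an sp³ backbone C → alcohol.
  CH(CH2OCH3): pendant –CH2OCH3: C–O–C linkage → ether.
  CH2COOCH2: –C(=O)–O–C with C on the carbonyl side → ester.
  CH2OCH2: C–O–C with sp³ carbons on both sides and no adjacent C=O → ether.
  CH2COOCH2: –C(=O)–O–C with C on the carbonyl side → ester.
  CH(CH2OCH3): pendant –CH2OCH3: C–O–C linkage → ether.
  CH(CH2OH): pendant –CH2OH on an sp³ backbone C → alcohol.
  CH(OCOCH3): pendant –OC(=O)CH3: an acyloxy group → ester.
  CH=CH: C=C double bond → alkene.
  CH(OCH3): pendant –OCH3: C–O–C with sp³ C, no adjacent C=O → ether.
  CH(NHCOCH3): pendant –NHC(=O)CH3: N bonded to a carbonyl → amide (not amine).
  CH(OCH3): pendant –OCH3: C–O–C with sp³ C, no adjacent C=O → ether.
  CH2Br: halogen on an sp³ carbon → alkyl halide.
Ether appears at: CH(CH2OCH3), CH2OCH2, CH(CH2OCH3), CH(OCH3), CH(OCH3) → 5.

5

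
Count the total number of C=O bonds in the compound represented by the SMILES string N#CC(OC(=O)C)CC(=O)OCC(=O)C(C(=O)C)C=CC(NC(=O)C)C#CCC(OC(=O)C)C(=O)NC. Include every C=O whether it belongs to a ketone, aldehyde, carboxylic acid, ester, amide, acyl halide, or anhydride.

7

CH(OCOCH3): ester, 1 C=O (running total 1).
CH2COOCH2: ester, 1 C=O (running total 2).
CO: ketone, 1 C=O (running total 3).
CH(COCH3): ketone, 1 C=O (running total 4).
CH(NHCOCH3): amide, 1 C=O (running total 5).
CH(OCOCH3): ester, 1 C=O (running total 6).
CONHCH3: amide, 1 C=O (running total 7).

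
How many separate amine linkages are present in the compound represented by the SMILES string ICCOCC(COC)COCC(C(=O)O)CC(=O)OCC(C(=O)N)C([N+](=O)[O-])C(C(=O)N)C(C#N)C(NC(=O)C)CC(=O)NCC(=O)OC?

halogen on an sp³ carbon → alkyl halide.
C–O–C with sp³ carbons on both sides and no adjacent C=O → ether.
pendant –CH2OCH3: C–O–C linkage → ether.
C–O–C with sp³ carbons on both sides and no adjacent C=O → ether.
pendant –COOH: carbonyl C bonded to C and –OH → carboxylic acid.
–C(=O)–O–C with C on the carbonyl side → ester.
pendant –CONH2: carbonyl C bonded to C and N → amide.
–NO2 on an sp³ carbon → nitro (the N=O is not a carbonyl).
pendant –CONH2: carbonyl C bonded to C and N → amide.
pendant –C≡N: nitrile.
pendant –NHC(=O)CH3: N bonded to a carbonyl → amide (not amine).
–C(=O)–N– linkage → amide (the N is not an amine).
–C(=O)OCH3: carbonyl C bonded to C and to –OCH3 → ester (not ketone + ether).
No segment is a amine: CH(CONH2) is amide, not amine; CH(NO2) is nitro, not amine; CH(CONH2) is amide, not amine. → 0.

0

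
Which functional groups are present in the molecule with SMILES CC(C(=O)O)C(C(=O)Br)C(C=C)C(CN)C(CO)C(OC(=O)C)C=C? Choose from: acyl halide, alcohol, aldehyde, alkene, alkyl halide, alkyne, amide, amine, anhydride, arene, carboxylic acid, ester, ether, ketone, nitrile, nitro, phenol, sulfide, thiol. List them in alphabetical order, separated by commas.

acyl halide, alcohol, alkene, amine, carboxylic acid, ester

Working along the chain:
  CH(COOH): pendant –COOH: carbonyl C bonded to C and –OH → carboxylic acid.
  CH(COBr): pendant –C(=O)X: carbonyl C bonded to C and halogen → acyl halide.
  CH(CH=CH2): pendant –CH=CH2: C=C double bond → alkene.
  CH(CH2NH2): pendant –CH2NH2: N on sp³ C, no adjacent C=O → amine.
  CH(CH2OH): pendant –CH2OH on an sp³ backbone C → alcohol.
  CH(OCOCH3): pendant –OC(=O)CH3: an acyloxy group → ester.
  CH=CH2: C=C double bond → alkene.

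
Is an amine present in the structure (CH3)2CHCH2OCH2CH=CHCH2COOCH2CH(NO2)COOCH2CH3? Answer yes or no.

Reading the structure from left to right:
  CH2OCH2: C–O–C with sp³ carbons on both sides and no adjacent C=O → ether.
  CH=CH: C=C double bond → alkene.
  CH2COOCH2: –C(=O)–O–C with C on the carbonyl side → ester.
  CH(NO2): –NO2 on an sp³ carbon → nitro (the N=O is not a carbonyl).
  COOCH2CH3: –C(=O)OCH2CH3: carbonyl C bonded to C and to –OEt → ester.
The groups actually present are: alkene, ester, ether, nitro.

no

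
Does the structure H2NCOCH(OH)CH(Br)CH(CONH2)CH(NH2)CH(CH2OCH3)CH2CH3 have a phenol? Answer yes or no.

Taking each segment in turn:
  H2NCO: –C(=O)NH2: carbonyl C bonded to C and to N → amide (the N is not a separate amine).
  CH(OH): –OH on an sp³ carbon → alcohol (secondary).
  CH(Br): halogen on an sp³ carbon → alkyl halide.
  CH(CONH2): pendant –CONH2: carbonyl C bonded to C and N → amide.
  CH(NH2): –NH2 on an sp³ carbon with no adjacent C=O → amine.
  CH(CH2OCH3): pendant –CH2OCH3: C–O–C linkage → ether.
In CH(OH), the –OH is on an sp³ carbon, not on an aromatic ring, so it is an alcohol.
The groups actually present are: alcohol, alkyl halide, amide, amine, ether.

no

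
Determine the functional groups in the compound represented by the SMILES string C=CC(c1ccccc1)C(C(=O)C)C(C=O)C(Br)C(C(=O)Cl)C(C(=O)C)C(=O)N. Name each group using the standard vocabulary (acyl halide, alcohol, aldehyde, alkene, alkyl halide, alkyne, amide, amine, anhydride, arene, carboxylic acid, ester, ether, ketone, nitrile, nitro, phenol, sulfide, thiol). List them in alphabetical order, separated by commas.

acyl halide, aldehyde, alkene, alkyl halide, amide, arene, ketone

Reading the structure from left to right:
  CH2=CH: C=C double bond → alkene.
  CH(C6H5): pendant –C6H5: benzene ring → arene.
  CH(COCH3): pendant –COCH3: carbonyl C bonded to two carbons → ketone.
  CH(CHO): pendant –CHO: carbonyl C bonded to C and H → aldehyde.
  CH(Br): halogen on an sp³ carbon → alkyl halide.
  CH(COCl): pendant –C(=O)X: carbonyl C bonded to C and halogen → acyl halide.
  CH(COCH3): pendant –COCH3: carbonyl C bonded to two carbons → ketone.
  CONH2: –C(=O)NH2: carbonyl C bonded to C and to N → amide (the N is not a separate amine).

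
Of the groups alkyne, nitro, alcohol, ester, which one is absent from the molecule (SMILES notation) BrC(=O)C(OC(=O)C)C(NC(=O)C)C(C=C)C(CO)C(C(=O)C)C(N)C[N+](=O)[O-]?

alcohol: present (CH(CH2OH) — pendant –CH2OH on an sp³ backbone C → alcohol).
ester: present (CH(OCOCH3) — pendant –OC(=O)CH3: an acyloxy group → ester).
nitro: present (CH2NO2 — –NO2 on carbon → nitro group).
alkyne: no segment matches this pattern.

alkyne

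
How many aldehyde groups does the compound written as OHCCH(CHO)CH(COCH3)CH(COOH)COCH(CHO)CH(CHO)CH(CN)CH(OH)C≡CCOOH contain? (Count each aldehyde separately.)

4

Working along the chain:
  OHC: terminal –CHO: carbonyl C bonded to H and C → aldehyde.
  CH(CHO): pendant –CHO: carbonyl C bonded to C and H → aldehyde.
  CH(COCH3): pendant –COCH3: carbonyl C bonded to two carbons → ketone.
  CH(COOH): pendant –COOH: carbonyl C bonded to C and –OH → carboxylic acid.
  CO: –C(=O)– with carbon on both sides → ketone.
  CH(CHO): pendant –CHO: carbonyl C bonded to C and H → aldehyde.
  CH(CHO): pendant –CHO: carbonyl C bonded to C and H → aldehyde.
  CH(CN): pendant –C≡N: nitrile.
  CH(OH): –OH on an sp³ carbon → alcohol (secondary).
  C≡C: C≡C triple bond → alkyne.
  COOH: –COOH: carbonyl C bonded to –OH and C → carboxylic acid (the –OH is not a separate alcohol).
Aldehyde appears at: OHC, CH(CHO), CH(CHO), CH(CHO) → 4.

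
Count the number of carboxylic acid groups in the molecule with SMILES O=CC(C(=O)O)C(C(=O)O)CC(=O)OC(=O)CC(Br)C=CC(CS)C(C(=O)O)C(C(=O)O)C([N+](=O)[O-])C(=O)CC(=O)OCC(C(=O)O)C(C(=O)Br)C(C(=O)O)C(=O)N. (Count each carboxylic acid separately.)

Reading the structure from left to right:
  OHC: terminal –CHO: carbonyl C bonded to H and C → aldehyde.
  CH(COOH): pendant –COOH: carbonyl C bonded to C and –OH → carboxylic acid.
  CH(COOH): pendant –COOH: carbonyl C bonded to C and –OH → carboxylic acid.
  CH2CO-O-COCH2: two acyl groups sharing one oxygen, –C(=O)–O–C(=O)– → anhydride.
  CH(Br): halogen on an sp³ carbon → alkyl halide.
  CH=CH: C=C double bond → alkene.
  CH(CH2SH): pendant –CH2SH → thiol.
  CH(COOH): pendant –COOH: carbonyl C bonded to C and –OH → carboxylic acid.
  CH(COOH): pendant –COOH: carbonyl C bonded to C and –OH → carboxylic acid.
  CH(NO2): –NO2 on an sp³ carbon → nitro (the N=O is not a carbonyl).
  CO: –C(=O)– with carbon on both sides → ketone.
  CH2COOCH2: –C(=O)–O–C with C on the carbonyl side → ester.
  CH(COOH): pendant –COOH: carbonyl C bonded to C and –OH → carboxylic acid.
  CH(COBr): pendant –C(=O)X: carbonyl C bonded to C and halogen → acyl halide.
  CH(COOH): pendant –COOH: carbonyl C bonded to C and –OH → carboxylic acid.
  CONH2: –C(=O)NH2: carbonyl C bonded to C and to N → amide (the N is not a separate amine).
Carboxylic acid appears at: CH(COOH), CH(COOH), CH(COOH), CH(COOH), CH(COOH), CH(COOH) → 6.

6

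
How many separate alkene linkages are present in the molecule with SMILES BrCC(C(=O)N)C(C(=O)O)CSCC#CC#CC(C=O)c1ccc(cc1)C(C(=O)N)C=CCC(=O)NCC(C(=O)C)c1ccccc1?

1

Taking each segment in turn:
  BrCH2: halogen on an sp³ carbon → alkyl halide.
  CH(CONH2): pendant –CONH2: carbonyl C bonded to C and N → amide.
  CH(COOH): pendant –COOH: carbonyl C bonded to C and –OH → carboxylic acid.
  CH2SCH2: C–S–C linkage → sulfide (thioether).
  C≡C: C≡C triple bond → alkyne.
  C≡C: C≡C triple bond → alkyne.
  CH(CHO): pendant –CHO: carbonyl C bonded to C and H → aldehyde.
  C6H4: para-disubstituted benzene ring → arene.
  CH(CONH2): pendant –CONH2: carbonyl C bonded to C and N → amide.
  CH=CH: C=C double bond → alkene.
  CH2CONHCH2: –C(=O)–N– linkage → amide (the N is not an amine).
  CH(COCH3): pendant –COCH3: carbonyl C bonded to two carbons → ketone.
  C6H5: –C6H5 phenyl ring → arene.
Alkene appears at: CH=CH → 1.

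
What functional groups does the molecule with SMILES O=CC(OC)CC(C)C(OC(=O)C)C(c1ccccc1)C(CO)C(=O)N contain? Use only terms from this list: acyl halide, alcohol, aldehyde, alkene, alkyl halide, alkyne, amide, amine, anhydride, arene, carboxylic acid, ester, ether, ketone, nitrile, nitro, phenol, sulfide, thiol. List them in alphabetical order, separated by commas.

Taking each segment in turn:
  OHC: terminal –CHO: carbonyl C bonded to H and C → aldehyde.
  CH(OCH3): pendant –OCH3: C–O–C with sp³ C, no adjacent C=O → ether.
  CH(OCOCH3): pendant –OC(=O)CH3: an acyloxy group → ester.
  CH(C6H5): pendant –C6H5: benzene ring → arene.
  CH(CH2OH): pendant –CH2OH on an sp³ backbone C → alcohol.
  CONH2: –C(=O)NH2: carbonyl C bonded to C and to N → amide (the N is not a separate amine).

alcohol, aldehyde, amide, arene, ester, ether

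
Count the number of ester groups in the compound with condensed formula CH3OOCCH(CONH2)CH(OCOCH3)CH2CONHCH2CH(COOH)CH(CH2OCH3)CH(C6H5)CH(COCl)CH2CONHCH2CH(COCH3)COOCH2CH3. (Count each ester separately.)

Reading the structure from left to right:
  CH3OOC: CH3O–C(=O)–: carbonyl C bonded to C and to –OCH3 → ester (not ketone + ether).
  CH(CONH2): pendant –CONH2: carbonyl C bonded to C and N → amide.
  CH(OCOCH3): pendant –OC(=O)CH3: an acyloxy group → ester.
  CH2CONHCH2: –C(=O)–N– linkage → amide (the N is not an amine).
  CH(COOH): pendant –COOH: carbonyl C bonded to C and –OH → carboxylic acid.
  CH(CH2OCH3): pendant –CH2OCH3: C–O–C linkage → ether.
  CH(C6H5): pendant –C6H5: benzene ring → arene.
  CH(COCl): pendant –C(=O)X: carbonyl C bonded to C and halogen → acyl halide.
  CH2CONHCH2: –C(=O)–N– linkage → amide (the N is not an amine).
  CH(COCH3): pendant –COCH3: carbonyl C bonded to two carbons → ketone.
  COOCH2CH3: –C(=O)OCH2CH3: carbonyl C bonded to C and to –OEt → ester.
Ester appears at: CH3OOC, CH(OCOCH3), COOCH2CH3 → 3.

3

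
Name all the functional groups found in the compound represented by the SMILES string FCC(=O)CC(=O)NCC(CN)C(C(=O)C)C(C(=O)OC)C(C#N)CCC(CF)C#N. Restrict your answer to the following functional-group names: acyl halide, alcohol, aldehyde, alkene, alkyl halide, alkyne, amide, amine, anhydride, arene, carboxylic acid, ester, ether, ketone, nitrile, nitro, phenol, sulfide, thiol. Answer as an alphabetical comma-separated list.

alkyl halide, amide, amine, ester, ketone, nitrile

halogen on an sp³ carbon → alkyl halide.
–C(=O)– with carbon on both sides → ketone.
–C(=O)–N– linkage → amide (the N is not an amine).
pendant –CH2NH2: N on sp³ C, no adjacent C=O → amine.
pendant –COCH3: carbonyl C bonded to two carbons → ketone.
pendant –COOCH3: carbonyl C bonded to C and –OCH3 → ester.
pendant –C≡N: nitrile.
pendant –CH2X: halogen on sp³ carbon → alkyl halide.
–C≡N: carbon triple-bonded to nitrogen → nitrile.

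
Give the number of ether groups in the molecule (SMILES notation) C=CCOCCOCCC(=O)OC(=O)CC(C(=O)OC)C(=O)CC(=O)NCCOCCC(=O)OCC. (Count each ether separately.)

Reading the structure from left to right:
  CH2=CH: C=C double bond → alkene.
  CH2OCH2: C–O–C with sp³ carbons on both sides and no adjacent C=O → ether.
  CH2OCH2: C–O–C with sp³ carbons on both sides and no adjacent C=O → ether.
  CH2CO-O-COCH2: two acyl groups sharing one oxygen, –C(=O)–O–C(=O)– → anhydride.
  CH(COOCH3): pendant –COOCH3: carbonyl C bonded to C and –OCH3 → ester.
  CO: –C(=O)– with carbon on both sides → ketone.
  CH2CONHCH2: –C(=O)–N– linkage → amide (the N is not an amine).
  CH2OCH2: C–O–C with sp³ carbons on both sides and no adjacent C=O → ether.
  COOCH2CH3: –C(=O)OCH2CH3: carbonyl C bonded to C and to –OEt → ester.
Ether appears at: CH2OCH2, CH2OCH2, CH2OCH2 → 3.

3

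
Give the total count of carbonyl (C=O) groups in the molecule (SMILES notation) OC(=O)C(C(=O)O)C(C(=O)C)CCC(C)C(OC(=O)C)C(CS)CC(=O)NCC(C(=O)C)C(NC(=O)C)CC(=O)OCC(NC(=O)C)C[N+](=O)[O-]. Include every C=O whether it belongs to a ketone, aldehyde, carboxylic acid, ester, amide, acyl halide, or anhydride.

HOOC: carboxylic acid, 1 C=O (running total 1).
CH(COOH): carboxylic acid, 1 C=O (running total 2).
CH(COCH3): ketone, 1 C=O (running total 3).
CH(OCOCH3): ester, 1 C=O (running total 4).
CH2CONHCH2: amide, 1 C=O (running total 5).
CH(COCH3): ketone, 1 C=O (running total 6).
CH(NHCOCH3): amide, 1 C=O (running total 7).
CH2COOCH2: ester, 1 C=O (running total 8).
CH(NHCOCH3): amide, 1 C=O (running total 9).

9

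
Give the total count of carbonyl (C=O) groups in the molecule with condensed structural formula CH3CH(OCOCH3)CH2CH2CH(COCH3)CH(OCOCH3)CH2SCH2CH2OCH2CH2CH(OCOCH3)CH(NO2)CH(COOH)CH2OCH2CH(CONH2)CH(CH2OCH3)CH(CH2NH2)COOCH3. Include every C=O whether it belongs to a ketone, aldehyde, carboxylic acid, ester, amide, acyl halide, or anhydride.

CH(OCOCH3): ester, 1 C=O (running total 1).
CH(COCH3): ketone, 1 C=O (running total 2).
CH(OCOCH3): ester, 1 C=O (running total 3).
CH(OCOCH3): ester, 1 C=O (running total 4).
CH(COOH): carboxylic acid, 1 C=O (running total 5).
CH(CONH2): amide, 1 C=O (running total 6).
COOCH3: ester, 1 C=O (running total 7).

7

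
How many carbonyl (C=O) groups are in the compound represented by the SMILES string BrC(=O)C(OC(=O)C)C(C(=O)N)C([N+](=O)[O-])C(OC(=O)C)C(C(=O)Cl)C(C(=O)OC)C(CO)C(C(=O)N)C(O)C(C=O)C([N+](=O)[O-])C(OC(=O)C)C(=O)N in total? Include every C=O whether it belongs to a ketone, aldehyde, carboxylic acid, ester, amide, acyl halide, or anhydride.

BrCO: acyl halide, 1 C=O (running total 1).
CH(OCOCH3): ester, 1 C=O (running total 2).
CH(CONH2): amide, 1 C=O (running total 3).
CH(OCOCH3): ester, 1 C=O (running total 4).
CH(COCl): acyl halide, 1 C=O (running total 5).
CH(COOCH3): ester, 1 C=O (running total 6).
CH(CONH2): amide, 1 C=O (running total 7).
CH(CHO): aldehyde, 1 C=O (running total 8).
CH(OCOCH3): ester, 1 C=O (running total 9).
CONH2: amide, 1 C=O (running total 10).

10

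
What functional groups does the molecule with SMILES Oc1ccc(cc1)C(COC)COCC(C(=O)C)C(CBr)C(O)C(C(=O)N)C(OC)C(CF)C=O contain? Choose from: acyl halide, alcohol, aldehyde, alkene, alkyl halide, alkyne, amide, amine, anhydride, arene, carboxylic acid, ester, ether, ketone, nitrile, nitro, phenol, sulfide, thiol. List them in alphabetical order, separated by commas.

alcohol, aldehyde, alkyl halide, amide, arene, ether, ketone, phenol

–OH attached directly to an aromatic ring → phenol (not alcohol); the ring itself is an arene.
pendant –CH2OCH3: C–O–C linkage → ether.
C–O–C with sp³ carbons on both sides and no adjacent C=O → ether.
pendant –COCH3: carbonyl C bonded to two carbons → ketone.
pendant –CH2X: halogen on sp³ carbon → alkyl halide.
–OH on an sp³ carbon → alcohol (secondary).
pendant –CONH2: carbonyl C bonded to C and N → amide.
pendant –OCH3: C–O–C with sp³ C, no adjacent C=O → ether.
pendant –CH2X: halogen on sp³ carbon → alkyl halide.
terminal –CHO: carbonyl C bonded to H and C → aldehyde.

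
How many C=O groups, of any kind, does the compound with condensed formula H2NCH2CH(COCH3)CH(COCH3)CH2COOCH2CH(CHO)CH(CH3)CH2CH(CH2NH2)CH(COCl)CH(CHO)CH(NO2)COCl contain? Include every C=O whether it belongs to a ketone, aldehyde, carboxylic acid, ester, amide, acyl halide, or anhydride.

CH(COCH3): ketone, 1 C=O (running total 1).
CH(COCH3): ketone, 1 C=O (running total 2).
CH2COOCH2: ester, 1 C=O (running total 3).
CH(CHO): aldehyde, 1 C=O (running total 4).
CH(COCl): acyl halide, 1 C=O (running total 5).
CH(CHO): aldehyde, 1 C=O (running total 6).
COCl: acyl halide, 1 C=O (running total 7).

7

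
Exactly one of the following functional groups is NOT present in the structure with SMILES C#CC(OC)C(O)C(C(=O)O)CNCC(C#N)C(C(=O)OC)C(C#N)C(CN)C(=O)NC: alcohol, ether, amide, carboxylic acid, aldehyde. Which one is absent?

aldehyde

alcohol: present (CH(OH) — –OH on an sp³ carbon → alcohol (secondary)).
amide: present (CONHCH3 — –C(=O)NHCH3: carbonyl C bonded to C and to N → amide (the N is not an amine)).
carboxylic acid: present (CH(COOH) — pendant –COOH: carbonyl C bonded to C and –OH → carboxylic acid).
ether: present (CH(OCH3) — pendant –OCH3: C–O–C with sp³ C, no adjacent C=O → ether).
aldehyde: absent. In CH(COOH), the carbonyl carbon bears –OH, not –H, so it is a carboxylic acid.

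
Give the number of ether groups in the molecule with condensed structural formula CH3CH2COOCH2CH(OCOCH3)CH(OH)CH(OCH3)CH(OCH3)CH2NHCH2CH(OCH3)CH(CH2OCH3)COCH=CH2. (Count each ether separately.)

–C(=O)–O–C with C on the carbonyl side → ester.
pendant –OC(=O)CH3: an acyloxy group → ester.
–OH on an sp³ carbon → alcohol (secondary).
pendant –OCH3: C–O–C with sp³ C, no adjacent C=O → ether.
pendant –OCH3: C–O–C with sp³ C, no adjacent C=O → ether.
C–N–C with sp³ carbons and no adjacent C=O → amine (secondary).
pendant –OCH3: C–O–C with sp³ C, no adjacent C=O → ether.
pendant –CH2OCH3: C–O–C linkage → ether.
–C(=O)– with carbon on both sides → ketone.
C=C double bond → alkene.
Ether appears at: CH(OCH3), CH(OCH3), CH(OCH3), CH(CH2OCH3) → 4.

4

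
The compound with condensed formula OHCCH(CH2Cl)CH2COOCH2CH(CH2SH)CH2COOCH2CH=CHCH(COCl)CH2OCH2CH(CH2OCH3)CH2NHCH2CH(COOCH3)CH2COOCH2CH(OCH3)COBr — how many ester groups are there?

4

Taking each segment in turn:
  OHC: terminal –CHO: carbonyl C bonded to H and C → aldehyde.
  CH(CH2Cl): pendant –CH2X: halogen on sp³ carbon → alkyl halide.
  CH2COOCH2: –C(=O)–O–C with C on the carbonyl side → ester.
  CH(CH2SH): pendant –CH2SH → thiol.
  CH2COOCH2: –C(=O)–O–C with C on the carbonyl side → ester.
  CH=CH: C=C double bond → alkene.
  CH(COCl): pendant –C(=O)X: carbonyl C bonded to C and halogen → acyl halide.
  CH2OCH2: C–O–C with sp³ carbons on both sides and no adjacent C=O → ether.
  CH(CH2OCH3): pendant –CH2OCH3: C–O–C linkage → ether.
  CH2NHCH2: C–N–C with sp³ carbons and no adjacent C=O → amine (secondary).
  CH(COOCH3): pendant –COOCH3: carbonyl C bonded to C and –OCH3 → ester.
  CH2COOCH2: –C(=O)–O–C with C on the carbonyl side → ester.
  CH(OCH3): pendant –OCH3: C–O–C with sp³ C, no adjacent C=O → ether.
  COBr: –C(=O)Br: carbonyl C bonded to C and to a halogen → acyl halide (not alkyl halide).
Ester appears at: CH2COOCH2, CH2COOCH2, CH(COOCH3), CH2COOCH2 → 4.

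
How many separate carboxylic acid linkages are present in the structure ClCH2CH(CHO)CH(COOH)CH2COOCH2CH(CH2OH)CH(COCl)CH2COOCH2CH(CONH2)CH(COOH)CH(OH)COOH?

Taking each segment in turn:
  ClCH2: halogen on an sp³ carbon → alkyl halide.
  CH(CHO): pendant –CHO: carbonyl C bonded to C and H → aldehyde.
  CH(COOH): pendant –COOH: carbonyl C bonded to C and –OH → carboxylic acid.
  CH2COOCH2: –C(=O)–O–C with C on the carbonyl side → ester.
  CH(CH2OH): pendant –CH2OH on an sp³ backbone C → alcohol.
  CH(COCl): pendant –C(=O)X: carbonyl C bonded to C and halogen → acyl halide.
  CH2COOCH2: –C(=O)–O–C with C on the carbonyl side → ester.
  CH(CONH2): pendant –CONH2: carbonyl C bonded to C and N → amide.
  CH(COOH): pendant –COOH: carbonyl C bonded to C and –OH → carboxylic acid.
  CH(OH): –OH on an sp³ carbon → alcohol (secondary).
  COOH: –COOH: carbonyl C bonded to –OH and C → carboxylic acid (the –OH is not a separate alcohol).
Carboxylic acid appears at: CH(COOH), CH(COOH), COOH → 3.

3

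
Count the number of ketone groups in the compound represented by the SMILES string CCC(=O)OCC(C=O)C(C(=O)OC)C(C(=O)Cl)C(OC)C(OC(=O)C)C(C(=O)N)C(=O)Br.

0

–C(=O)–O–C with C on the carbonyl side → ester.
pendant –CHO: carbonyl C bonded to C and H → aldehyde.
pendant –COOCH3: carbonyl C bonded to C and –OCH3 → ester.
pendant –C(=O)X: carbonyl C bonded to C and halogen → acyl halide.
pendant –OCH3: C–O–C with sp³ C, no adjacent C=O → ether.
pendant –OC(=O)CH3: an acyloxy group → ester.
pendant –CONH2: carbonyl C bonded to C and N → amide.
–C(=O)Br: carbonyl C bonded to C and to a halogen → acyl halide (not alkyl halide).
No segment is a ketone: CH2COOCH2 is ester, not ketone; CH(CHO) is aldehyde, not ketone; CH(COOCH3) is ester, not ketone. → 0.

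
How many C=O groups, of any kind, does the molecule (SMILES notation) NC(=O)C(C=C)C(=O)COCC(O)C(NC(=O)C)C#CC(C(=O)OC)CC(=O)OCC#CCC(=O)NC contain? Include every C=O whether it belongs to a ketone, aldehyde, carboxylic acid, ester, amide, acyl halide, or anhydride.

6

H2NCO: amide, 1 C=O (running total 1).
CO: ketone, 1 C=O (running total 2).
CH(NHCOCH3): amide, 1 C=O (running total 3).
CH(COOCH3): ester, 1 C=O (running total 4).
CH2COOCH2: ester, 1 C=O (running total 5).
CONHCH3: amide, 1 C=O (running total 6).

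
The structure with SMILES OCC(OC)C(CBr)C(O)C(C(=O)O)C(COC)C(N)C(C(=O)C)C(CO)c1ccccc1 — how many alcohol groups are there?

Taking each segment in turn:
  HOCH2: HO– on an sp³ carbon → alcohol.
  CH(OCH3): pendant –OCH3: C–O–C with sp³ C, no adjacent C=O → ether.
  CH(CH2Br): pendant –CH2X: halogen on sp³ carbon → alkyl halide.
  CH(OH): –OH on an sp³ carbon → alcohol (secondary).
  CH(COOH): pendant –COOH: carbonyl C bonded to C and –OH → carboxylic acid.
  CH(CH2OCH3): pendant –CH2OCH3: C–O–C linkage → ether.
  CH(NH2): –NH2 on an sp³ carbon with no adjacent C=O → amine.
  CH(COCH3): pendant –COCH3: carbonyl C bonded to two carbons → ketone.
  CH(CH2OH): pendant –CH2OH on an sp³ backbone C → alcohol.
  C6H5: –C6H5 phenyl ring → arene.
Alcohol appears at: HOCH2, CH(OH), CH(CH2OH) → 3.

3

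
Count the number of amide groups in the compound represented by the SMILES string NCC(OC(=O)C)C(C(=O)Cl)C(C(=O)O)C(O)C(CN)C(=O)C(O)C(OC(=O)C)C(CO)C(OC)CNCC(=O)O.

0

Reading the structure from left to right:
  H2NCH2: –NH2 on an sp³ carbon with no adjacent C=O → amine.
  CH(OCOCH3): pendant –OC(=O)CH3: an acyloxy group → ester.
  CH(COCl): pendant –C(=O)X: carbonyl C bonded to C and halogen → acyl halide.
  CH(COOH): pendant –COOH: carbonyl C bonded to C and –OH → carboxylic acid.
  CH(OH): –OH on an sp³ carbon → alcohol (secondary).
  CH(CH2NH2): pendant –CH2NH2: N on sp³ C, no adjacent C=O → amine.
  CO: –C(=O)– with carbon on both sides → ketone.
  CH(OH): –OH on an sp³ carbon → alcohol (secondary).
  CH(OCOCH3): pendant –OC(=O)CH3: an acyloxy group → ester.
  CH(CH2OH): pendant –CH2OH on an sp³ backbone C → alcohol.
  CH(OCH3): pendant –OCH3: C–O–C with sp³ C, no adjacent C=O → ether.
  CH2NHCH2: C–N–C with sp³ carbons and no adjacent C=O → amine (secondary).
  COOH: –COOH: carbonyl C bonded to –OH and C → carboxylic acid (the –OH is not a separate alcohol).
No segment is a amide: H2NCH2 is amine, not amide; CH(CH2NH2) is amine, not amide; CH2NHCH2 is amine, not amide. → 0.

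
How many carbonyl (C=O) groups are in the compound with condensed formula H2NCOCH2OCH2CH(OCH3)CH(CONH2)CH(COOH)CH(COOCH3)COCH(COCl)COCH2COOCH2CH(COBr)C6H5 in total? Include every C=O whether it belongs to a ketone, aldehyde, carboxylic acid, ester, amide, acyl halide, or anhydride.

9

H2NCO: amide, 1 C=O (running total 1).
CH(CONH2): amide, 1 C=O (running total 2).
CH(COOH): carboxylic acid, 1 C=O (running total 3).
CH(COOCH3): ester, 1 C=O (running total 4).
CO: ketone, 1 C=O (running total 5).
CH(COCl): acyl halide, 1 C=O (running total 6).
CO: ketone, 1 C=O (running total 7).
CH2COOCH2: ester, 1 C=O (running total 8).
CH(COBr): acyl halide, 1 C=O (running total 9).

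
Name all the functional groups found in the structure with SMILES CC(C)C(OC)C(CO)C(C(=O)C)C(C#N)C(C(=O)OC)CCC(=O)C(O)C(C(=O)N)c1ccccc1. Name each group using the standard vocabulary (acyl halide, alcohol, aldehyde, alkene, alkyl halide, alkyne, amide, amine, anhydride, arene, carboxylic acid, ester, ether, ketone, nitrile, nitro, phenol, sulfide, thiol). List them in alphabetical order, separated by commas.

Reading the structure from left to right:
  CH(OCH3): pendant –OCH3: C–O–C with sp³ C, no adjacent C=O → ether.
  CH(CH2OH): pendant –CH2OH on an sp³ backbone C → alcohol.
  CH(COCH3): pendant –COCH3: carbonyl C bonded to two carbons → ketone.
  CH(CN): pendant –C≡N: nitrile.
  CH(COOCH3): pendant –COOCH3: carbonyl C bonded to C and –OCH3 → ester.
  CO: –C(=O)– with carbon on both sides → ketone.
  CH(OH): –OH on an sp³ carbon → alcohol (secondary).
  CH(CONH2): pendant –CONH2: carbonyl C bonded to C and N → amide.
  C6H5: –C6H5 phenyl ring → arene.

alcohol, amide, arene, ester, ether, ketone, nitrile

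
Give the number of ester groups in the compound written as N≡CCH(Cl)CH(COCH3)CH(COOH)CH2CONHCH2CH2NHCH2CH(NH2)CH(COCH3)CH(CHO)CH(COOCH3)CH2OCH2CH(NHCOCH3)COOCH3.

Reading the structure from left to right:
  N≡C: N≡C–: carbon triple-bonded to nitrogen → nitrile.
  CH(Cl): halogen on an sp³ carbon → alkyl halide.
  CH(COCH3): pendant –COCH3: carbonyl C bonded to two carbons → ketone.
  CH(COOH): pendant –COOH: carbonyl C bonded to C and –OH → carboxylic acid.
  CH2CONHCH2: –C(=O)–N– linkage → amide (the N is not an amine).
  CH2NHCH2: C–N–C with sp³ carbons and no adjacent C=O → amine (secondary).
  CH(NH2): –NH2 on an sp³ carbon with no adjacent C=O → amine.
  CH(COCH3): pendant –COCH3: carbonyl C bonded to two carbons → ketone.
  CH(CHO): pendant –CHO: carbonyl C bonded to C and H → aldehyde.
  CH(COOCH3): pendant –COOCH3: carbonyl C bonded to C and –OCH3 → ester.
  CH2OCH2: C–O–C with sp³ carbons on both sides and no adjacent C=O → ether.
  CH(NHCOCH3): pendant –NHC(=O)CH3: N bonded to a carbonyl → amide (not amine).
  COOCH3: –C(=O)OCH3: carbonyl C bonded to C and to –OCH3 → ester (not ketone + ether).
Ester appears at: CH(COOCH3), COOCH3 → 2.

2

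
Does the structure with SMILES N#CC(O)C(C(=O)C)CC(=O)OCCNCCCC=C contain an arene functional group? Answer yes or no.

N≡C–: carbon triple-bonded to nitrogen → nitrile.
–OH on an sp³ carbon → alcohol (secondary).
pendant –COCH3: carbonyl C bonded to two carbons → ketone.
–C(=O)–O–C with C on the carbonyl side → ester.
C–N–C with sp³ carbons and no adjacent C=O → amine (secondary).
C=C double bond → alkene.
The groups actually present are: alcohol, alkene, amine, ester, ketone, nitrile.

no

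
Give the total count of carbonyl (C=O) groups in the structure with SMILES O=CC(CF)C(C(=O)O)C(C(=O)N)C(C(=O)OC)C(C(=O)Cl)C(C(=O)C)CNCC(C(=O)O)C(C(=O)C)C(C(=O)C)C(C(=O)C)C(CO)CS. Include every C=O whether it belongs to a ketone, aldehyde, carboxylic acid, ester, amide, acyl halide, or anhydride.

OHC: aldehyde, 1 C=O (running total 1).
CH(COOH): carboxylic acid, 1 C=O (running total 2).
CH(CONH2): amide, 1 C=O (running total 3).
CH(COOCH3): ester, 1 C=O (running total 4).
CH(COCl): acyl halide, 1 C=O (running total 5).
CH(COCH3): ketone, 1 C=O (running total 6).
CH(COOH): carboxylic acid, 1 C=O (running total 7).
CH(COCH3): ketone, 1 C=O (running total 8).
CH(COCH3): ketone, 1 C=O (running total 9).
CH(COCH3): ketone, 1 C=O (running total 10).

10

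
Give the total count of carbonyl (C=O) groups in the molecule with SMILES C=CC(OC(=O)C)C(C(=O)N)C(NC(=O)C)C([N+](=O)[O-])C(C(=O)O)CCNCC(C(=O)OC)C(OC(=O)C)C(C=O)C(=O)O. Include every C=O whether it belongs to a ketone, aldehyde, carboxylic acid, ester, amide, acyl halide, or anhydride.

8

CH(OCOCH3): ester, 1 C=O (running total 1).
CH(CONH2): amide, 1 C=O (running total 2).
CH(NHCOCH3): amide, 1 C=O (running total 3).
CH(COOH): carboxylic acid, 1 C=O (running total 4).
CH(COOCH3): ester, 1 C=O (running total 5).
CH(OCOCH3): ester, 1 C=O (running total 6).
CH(CHO): aldehyde, 1 C=O (running total 7).
COOH: carboxylic acid, 1 C=O (running total 8).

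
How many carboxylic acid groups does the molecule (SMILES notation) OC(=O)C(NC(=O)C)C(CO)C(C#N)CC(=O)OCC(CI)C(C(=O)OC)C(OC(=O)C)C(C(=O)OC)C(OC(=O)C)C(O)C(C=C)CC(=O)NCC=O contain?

Working along the chain:
  HOOC: –COOH: carbonyl C bonded to –OH and C → carboxylic acid (the –OH is not a separate alcohol).
  CH(NHCOCH3): pendant –NHC(=O)CH3: N bonded to a carbonyl → amide (not amine).
  CH(CH2OH): pendant –CH2OH on an sp³ backbone C → alcohol.
  CH(CN): pendant –C≡N: nitrile.
  CH2COOCH2: –C(=O)–O–C with C on the carbonyl side → ester.
  CH(CH2I): pendant –CH2X: halogen on sp³ carbon → alkyl halide.
  CH(COOCH3): pendant –COOCH3: carbonyl C bonded to C and –OCH3 → ester.
  CH(OCOCH3): pendant –OC(=O)CH3: an acyloxy group → ester.
  CH(COOCH3): pendant –COOCH3: carbonyl C bonded to C and –OCH3 → ester.
  CH(OCOCH3): pendant –OC(=O)CH3: an acyloxy group → ester.
  CH(OH): –OH on an sp³ carbon → alcohol (secondary).
  CH(CH=CH2): pendant –CH=CH2: C=C double bond → alkene.
  CH2CONHCH2: –C(=O)–N– linkage → amide (the N is not an amine).
  CHO: terminal –CHO: carbonyl C bonded to H and C → aldehyde.
Carboxylic acid appears at: HOOC → 1.

1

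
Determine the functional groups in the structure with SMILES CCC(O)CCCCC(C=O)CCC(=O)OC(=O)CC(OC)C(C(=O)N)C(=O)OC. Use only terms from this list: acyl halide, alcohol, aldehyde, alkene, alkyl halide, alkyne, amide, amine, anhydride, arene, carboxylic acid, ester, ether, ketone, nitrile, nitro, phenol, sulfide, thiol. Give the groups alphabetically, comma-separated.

Reading the structure from left to right:
  CH(OH): –OH on an sp³ carbon → alcohol (secondary).
  CH(CHO): pendant –CHO: carbonyl C bonded to C and H → aldehyde.
  CH2CO-O-COCH2: two acyl groups sharing one oxygen, –C(=O)–O–C(=O)– → anhydride.
  CH(OCH3): pendant –OCH3: C–O–C with sp³ C, no adjacent C=O → ether.
  CH(CONH2): pendant –CONH2: carbonyl C bonded to C and N → amide.
  COOCH3: –C(=O)OCH3: carbonyl C bonded to C and to –OCH3 → ester (not ketone + ether).

alcohol, aldehyde, amide, anhydride, ester, ether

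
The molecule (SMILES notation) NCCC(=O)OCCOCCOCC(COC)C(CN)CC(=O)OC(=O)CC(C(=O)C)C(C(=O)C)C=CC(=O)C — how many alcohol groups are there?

0

Working along the chain:
  H2NCH2: –NH2 on an sp³ carbon with no adjacent C=O → amine.
  CH2COOCH2: –C(=O)–O–C with C on the carbonyl side → ester.
  CH2OCH2: C–O–C with sp³ carbons on both sides and no adjacent C=O → ether.
  CH2OCH2: C–O–C with sp³ carbons on both sides and no adjacent C=O → ether.
  CH(CH2OCH3): pendant –CH2OCH3: C–O–C linkage → ether.
  CH(CH2NH2): pendant –CH2NH2: N on sp³ C, no adjacent C=O → amine.
  CH2CO-O-COCH2: two acyl groups sharing one oxygen, –C(=O)–O–C(=O)– → anhydride.
  CH(COCH3): pendant –COCH3: carbonyl C bonded to two carbons → ketone.
  CH(COCH3): pendant –COCH3: carbonyl C bonded to two carbons → ketone.
  CH=CH: C=C double bond → alkene.
  CO: –C(=O)– with carbon on both sides → ketone.
No segment is a alcohol: CH2OCH2 is ether, not alcohol; CH2OCH2 is ether, not alcohol; CH(CH2OCH3) is ether, not alcohol. → 0.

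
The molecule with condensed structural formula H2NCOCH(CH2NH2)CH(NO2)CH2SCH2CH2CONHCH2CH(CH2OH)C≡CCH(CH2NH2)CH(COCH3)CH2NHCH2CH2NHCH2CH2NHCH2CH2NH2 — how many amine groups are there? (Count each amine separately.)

Reading the structure from left to right:
  H2NCO: –C(=O)NH2: carbonyl C bonded to C and to N → amide (the N is not a separate amine).
  CH(CH2NH2): pendant –CH2NH2: N on sp³ C, no adjacent C=O → amine.
  CH(NO2): –NO2 on an sp³ carbon → nitro (the N=O is not a carbonyl).
  CH2SCH2: C–S–C linkage → sulfide (thioether).
  CH2CONHCH2: –C(=O)–N– linkage → amide (the N is not an amine).
  CH(CH2OH): pendant –CH2OH on an sp³ backbone C → alcohol.
  C≡C: C≡C triple bond → alkyne.
  CH(CH2NH2): pendant –CH2NH2: N on sp³ C, no adjacent C=O → amine.
  CH(COCH3): pendant –COCH3: carbonyl C bonded to two carbons → ketone.
  CH2NHCH2: C–N–C with sp³ carbons and no adjacent C=O → amine (secondary).
  CH2NHCH2: C–N–C with sp³ carbons and no adjacent C=O → amine (secondary).
  CH2NHCH2: C–N–C with sp³ carbons and no adjacent C=O → amine (secondary).
  CH2NH2: –NH2 on an sp³ carbon with no adjacent C=O → amine.
Amine appears at: CH(CH2NH2), CH(CH2NH2), CH2NHCH2, CH2NHCH2, CH2NHCH2, CH2NH2 → 6.

6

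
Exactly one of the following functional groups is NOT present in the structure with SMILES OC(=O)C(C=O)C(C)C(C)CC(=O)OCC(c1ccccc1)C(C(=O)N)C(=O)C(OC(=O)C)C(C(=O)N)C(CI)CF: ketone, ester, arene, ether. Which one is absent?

arene: present (CH(C6H5) — pendant –C6H5: benzene ring → arene).
ester: present (CH2COOCH2 — –C(=O)–O–C with C on the carbonyl side → ester).
ketone: present (CO — –C(=O)– with carbon on both sides → ketone).
ether: absent. In each of CH2COOCH2 and CH(OCOCH3), the C–O–C oxygen is adjacent to a C=O, so it belongs to an ester, not an ether.

ether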